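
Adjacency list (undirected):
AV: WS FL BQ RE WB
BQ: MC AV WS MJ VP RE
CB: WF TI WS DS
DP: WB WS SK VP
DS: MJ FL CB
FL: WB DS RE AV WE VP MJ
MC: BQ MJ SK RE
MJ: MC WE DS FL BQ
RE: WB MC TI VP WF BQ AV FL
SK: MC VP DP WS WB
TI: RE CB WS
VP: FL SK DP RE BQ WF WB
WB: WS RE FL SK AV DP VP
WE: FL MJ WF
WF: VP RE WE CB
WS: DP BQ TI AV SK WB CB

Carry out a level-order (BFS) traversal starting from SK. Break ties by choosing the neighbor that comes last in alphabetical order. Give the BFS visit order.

SK -> WS -> WB -> VP -> MC -> DP -> TI -> CB -> BQ -> AV -> RE -> FL -> WF -> MJ -> DS -> WE

Visit SK; enqueue WS, WB, VP, MC, DP → queue [WS, WB, VP, MC, DP]
Visit WS; enqueue TI, CB, BQ, AV → queue [WB, VP, MC, DP, TI, CB, BQ, AV]
Visit WB; enqueue RE, FL → queue [VP, MC, DP, TI, CB, BQ, AV, RE, FL]
Visit VP; enqueue WF → queue [MC, DP, TI, CB, BQ, AV, RE, FL, WF]
Visit MC; enqueue MJ → queue [DP, TI, CB, BQ, AV, RE, FL, WF, MJ]
Visit DP → queue [TI, CB, BQ, AV, RE, FL, WF, MJ]
Visit TI → queue [CB, BQ, AV, RE, FL, WF, MJ]
Visit CB; enqueue DS → queue [BQ, AV, RE, FL, WF, MJ, DS]
Visit BQ → queue [AV, RE, FL, WF, MJ, DS]
Visit AV → queue [RE, FL, WF, MJ, DS]
Visit RE → queue [FL, WF, MJ, DS]
Visit FL; enqueue WE → queue [WF, MJ, DS, WE]
Visit WF → queue [MJ, DS, WE]
Visit MJ → queue [DS, WE]
Visit DS → queue [WE]
Visit WE → queue []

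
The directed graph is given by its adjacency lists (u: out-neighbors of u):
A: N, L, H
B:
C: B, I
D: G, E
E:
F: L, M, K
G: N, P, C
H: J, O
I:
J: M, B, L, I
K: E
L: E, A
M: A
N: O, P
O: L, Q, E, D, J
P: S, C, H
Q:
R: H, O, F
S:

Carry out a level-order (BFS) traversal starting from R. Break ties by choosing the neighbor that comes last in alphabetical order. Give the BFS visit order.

R, O, H, F, Q, L, J, E, D, M, K, A, I, B, G, N, P, C, S

Visit R; enqueue O, H, F → queue [O, H, F]
Visit O; enqueue Q, L, J, E, D → queue [H, F, Q, L, J, E, D]
Visit H → queue [F, Q, L, J, E, D]
Visit F; enqueue M, K → queue [Q, L, J, E, D, M, K]
Visit Q → queue [L, J, E, D, M, K]
Visit L; enqueue A → queue [J, E, D, M, K, A]
Visit J; enqueue I, B → queue [E, D, M, K, A, I, B]
Visit E → queue [D, M, K, A, I, B]
Visit D; enqueue G → queue [M, K, A, I, B, G]
Visit M → queue [K, A, I, B, G]
Visit K → queue [A, I, B, G]
Visit A; enqueue N → queue [I, B, G, N]
Visit I → queue [B, G, N]
Visit B → queue [G, N]
Visit G; enqueue P, C → queue [N, P, C]
Visit N → queue [P, C]
Visit P; enqueue S → queue [C, S]
Visit C → queue [S]
Visit S → queue []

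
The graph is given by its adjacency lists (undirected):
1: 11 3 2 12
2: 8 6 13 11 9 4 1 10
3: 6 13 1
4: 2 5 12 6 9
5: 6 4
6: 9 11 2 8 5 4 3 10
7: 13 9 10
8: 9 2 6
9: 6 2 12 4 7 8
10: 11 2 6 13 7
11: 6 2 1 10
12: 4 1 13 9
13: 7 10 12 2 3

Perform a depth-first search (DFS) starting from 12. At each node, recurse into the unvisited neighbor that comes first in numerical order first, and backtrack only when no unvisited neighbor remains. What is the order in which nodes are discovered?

12 -> 1 -> 2 -> 4 -> 5 -> 6 -> 3 -> 13 -> 7 -> 9 -> 8 -> 10 -> 11

Visit 12
12 → 1
1 → 2
2 → 4
4 → 5
5 → 6
6 → 3
3 → 13
13 → 7
7 → 9
9 → 8
7 → 10
10 → 11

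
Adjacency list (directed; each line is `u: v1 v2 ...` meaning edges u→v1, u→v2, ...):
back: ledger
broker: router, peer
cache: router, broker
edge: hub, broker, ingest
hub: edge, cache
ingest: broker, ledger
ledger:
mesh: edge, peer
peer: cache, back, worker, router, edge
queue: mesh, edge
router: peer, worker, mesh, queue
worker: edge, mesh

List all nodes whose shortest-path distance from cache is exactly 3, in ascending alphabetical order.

Level 0: cache
Level 1: broker, router
Level 2: mesh, peer, queue, worker
Level 3: back, edge
Level 4: hub, ingest, ledger

back, edge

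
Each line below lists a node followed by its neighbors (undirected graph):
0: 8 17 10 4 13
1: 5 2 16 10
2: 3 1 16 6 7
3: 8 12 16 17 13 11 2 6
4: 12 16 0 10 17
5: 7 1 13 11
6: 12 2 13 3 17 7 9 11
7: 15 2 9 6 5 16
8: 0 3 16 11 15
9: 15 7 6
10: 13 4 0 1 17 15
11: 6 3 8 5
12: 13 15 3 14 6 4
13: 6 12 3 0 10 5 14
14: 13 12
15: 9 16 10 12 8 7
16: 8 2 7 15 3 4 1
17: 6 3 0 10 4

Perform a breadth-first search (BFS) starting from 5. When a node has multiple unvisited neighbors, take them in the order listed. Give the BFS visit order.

5 → 7 → 1 → 13 → 11 → 15 → 2 → 9 → 6 → 16 → 10 → 12 → 3 → 0 → 14 → 8 → 17 → 4

Visit 5; enqueue 7, 1, 13, 11 → queue [7, 1, 13, 11]
Visit 7; enqueue 15, 2, 9, 6, 16 → queue [1, 13, 11, 15, 2, 9, 6, 16]
Visit 1; enqueue 10 → queue [13, 11, 15, 2, 9, 6, 16, 10]
Visit 13; enqueue 12, 3, 0, 14 → queue [11, 15, 2, 9, 6, 16, 10, 12, 3, 0, 14]
Visit 11; enqueue 8 → queue [15, 2, 9, 6, 16, 10, 12, 3, 0, 14, 8]
Visit 15 → queue [2, 9, 6, 16, 10, 12, 3, 0, 14, 8]
Visit 2 → queue [9, 6, 16, 10, 12, 3, 0, 14, 8]
Visit 9 → queue [6, 16, 10, 12, 3, 0, 14, 8]
Visit 6; enqueue 17 → queue [16, 10, 12, 3, 0, 14, 8, 17]
Visit 16; enqueue 4 → queue [10, 12, 3, 0, 14, 8, 17, 4]
Visit 10 → queue [12, 3, 0, 14, 8, 17, 4]
Visit 12 → queue [3, 0, 14, 8, 17, 4]
Visit 3 → queue [0, 14, 8, 17, 4]
Visit 0 → queue [14, 8, 17, 4]
Visit 14 → queue [8, 17, 4]
Visit 8 → queue [17, 4]
Visit 17 → queue [4]
Visit 4 → queue []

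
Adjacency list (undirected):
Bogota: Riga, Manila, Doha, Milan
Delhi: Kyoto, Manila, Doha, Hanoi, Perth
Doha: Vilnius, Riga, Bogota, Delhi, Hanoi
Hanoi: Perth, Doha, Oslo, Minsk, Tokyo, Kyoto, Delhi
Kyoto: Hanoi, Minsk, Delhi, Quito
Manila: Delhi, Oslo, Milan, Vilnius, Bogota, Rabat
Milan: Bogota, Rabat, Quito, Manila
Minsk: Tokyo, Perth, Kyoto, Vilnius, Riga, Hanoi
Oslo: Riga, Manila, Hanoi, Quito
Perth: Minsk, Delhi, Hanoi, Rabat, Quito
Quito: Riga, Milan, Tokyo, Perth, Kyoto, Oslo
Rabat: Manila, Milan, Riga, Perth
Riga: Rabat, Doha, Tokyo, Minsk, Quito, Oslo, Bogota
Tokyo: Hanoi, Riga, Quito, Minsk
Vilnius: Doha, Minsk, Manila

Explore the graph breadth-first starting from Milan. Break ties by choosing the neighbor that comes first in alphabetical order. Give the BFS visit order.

Visit Milan; enqueue Bogota, Manila, Quito, Rabat → queue [Bogota, Manila, Quito, Rabat]
Visit Bogota; enqueue Doha, Riga → queue [Manila, Quito, Rabat, Doha, Riga]
Visit Manila; enqueue Delhi, Oslo, Vilnius → queue [Quito, Rabat, Doha, Riga, Delhi, Oslo, Vilnius]
Visit Quito; enqueue Kyoto, Perth, Tokyo → queue [Rabat, Doha, Riga, Delhi, Oslo, Vilnius, Kyoto, Perth, Tokyo]
Visit Rabat → queue [Doha, Riga, Delhi, Oslo, Vilnius, Kyoto, Perth, Tokyo]
Visit Doha; enqueue Hanoi → queue [Riga, Delhi, Oslo, Vilnius, Kyoto, Perth, Tokyo, Hanoi]
Visit Riga; enqueue Minsk → queue [Delhi, Oslo, Vilnius, Kyoto, Perth, Tokyo, Hanoi, Minsk]
Visit Delhi → queue [Oslo, Vilnius, Kyoto, Perth, Tokyo, Hanoi, Minsk]
Visit Oslo → queue [Vilnius, Kyoto, Perth, Tokyo, Hanoi, Minsk]
Visit Vilnius → queue [Kyoto, Perth, Tokyo, Hanoi, Minsk]
Visit Kyoto → queue [Perth, Tokyo, Hanoi, Minsk]
Visit Perth → queue [Tokyo, Hanoi, Minsk]
Visit Tokyo → queue [Hanoi, Minsk]
Visit Hanoi → queue [Minsk]
Visit Minsk → queue []

Milan Bogota Manila Quito Rabat Doha Riga Delhi Oslo Vilnius Kyoto Perth Tokyo Hanoi Minsk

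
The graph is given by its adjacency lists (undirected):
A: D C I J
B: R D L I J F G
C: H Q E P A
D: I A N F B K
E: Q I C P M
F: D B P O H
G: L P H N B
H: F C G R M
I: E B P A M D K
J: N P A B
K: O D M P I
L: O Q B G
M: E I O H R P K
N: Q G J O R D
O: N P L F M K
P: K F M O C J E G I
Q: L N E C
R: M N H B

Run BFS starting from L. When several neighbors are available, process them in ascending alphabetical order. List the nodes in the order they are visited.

L, B, G, O, Q, D, F, I, J, R, H, N, P, K, M, C, E, A

Visit L; enqueue B, G, O, Q → queue [B, G, O, Q]
Visit B; enqueue D, F, I, J, R → queue [G, O, Q, D, F, I, J, R]
Visit G; enqueue H, N, P → queue [O, Q, D, F, I, J, R, H, N, P]
Visit O; enqueue K, M → queue [Q, D, F, I, J, R, H, N, P, K, M]
Visit Q; enqueue C, E → queue [D, F, I, J, R, H, N, P, K, M, C, E]
Visit D; enqueue A → queue [F, I, J, R, H, N, P, K, M, C, E, A]
Visit F → queue [I, J, R, H, N, P, K, M, C, E, A]
Visit I → queue [J, R, H, N, P, K, M, C, E, A]
Visit J → queue [R, H, N, P, K, M, C, E, A]
Visit R → queue [H, N, P, K, M, C, E, A]
Visit H → queue [N, P, K, M, C, E, A]
Visit N → queue [P, K, M, C, E, A]
Visit P → queue [K, M, C, E, A]
Visit K → queue [M, C, E, A]
Visit M → queue [C, E, A]
Visit C → queue [E, A]
Visit E → queue [A]
Visit A → queue []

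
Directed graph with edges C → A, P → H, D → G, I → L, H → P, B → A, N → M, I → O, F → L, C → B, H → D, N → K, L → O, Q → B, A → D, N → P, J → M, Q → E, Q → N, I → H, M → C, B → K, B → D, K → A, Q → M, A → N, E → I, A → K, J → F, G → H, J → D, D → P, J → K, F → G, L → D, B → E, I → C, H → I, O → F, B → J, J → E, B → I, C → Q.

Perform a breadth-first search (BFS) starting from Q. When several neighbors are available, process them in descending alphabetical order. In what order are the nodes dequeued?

Q, N, M, E, B, P, K, C, I, J, D, A, H, O, L, F, G

Visit Q; enqueue N, M, E, B → queue [N, M, E, B]
Visit N; enqueue P, K → queue [M, E, B, P, K]
Visit M; enqueue C → queue [E, B, P, K, C]
Visit E; enqueue I → queue [B, P, K, C, I]
Visit B; enqueue J, D, A → queue [P, K, C, I, J, D, A]
Visit P; enqueue H → queue [K, C, I, J, D, A, H]
Visit K → queue [C, I, J, D, A, H]
Visit C → queue [I, J, D, A, H]
Visit I; enqueue O, L → queue [J, D, A, H, O, L]
Visit J; enqueue F → queue [D, A, H, O, L, F]
Visit D; enqueue G → queue [A, H, O, L, F, G]
Visit A → queue [H, O, L, F, G]
Visit H → queue [O, L, F, G]
Visit O → queue [L, F, G]
Visit L → queue [F, G]
Visit F → queue [G]
Visit G → queue []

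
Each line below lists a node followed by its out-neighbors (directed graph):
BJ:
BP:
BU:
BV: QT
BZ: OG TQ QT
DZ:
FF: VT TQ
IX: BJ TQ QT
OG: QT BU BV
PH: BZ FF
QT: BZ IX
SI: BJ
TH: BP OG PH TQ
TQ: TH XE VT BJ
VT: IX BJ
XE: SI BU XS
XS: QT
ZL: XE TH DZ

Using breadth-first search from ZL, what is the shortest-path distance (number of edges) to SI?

Level 0: ZL
Level 1: DZ, TH, XE
Level 2: BP, BU, OG, PH, SI, TQ, XS
Level 3: BJ, BV, BZ, FF, QT, VT
Level 4: IX
SI first appears at level 2.

2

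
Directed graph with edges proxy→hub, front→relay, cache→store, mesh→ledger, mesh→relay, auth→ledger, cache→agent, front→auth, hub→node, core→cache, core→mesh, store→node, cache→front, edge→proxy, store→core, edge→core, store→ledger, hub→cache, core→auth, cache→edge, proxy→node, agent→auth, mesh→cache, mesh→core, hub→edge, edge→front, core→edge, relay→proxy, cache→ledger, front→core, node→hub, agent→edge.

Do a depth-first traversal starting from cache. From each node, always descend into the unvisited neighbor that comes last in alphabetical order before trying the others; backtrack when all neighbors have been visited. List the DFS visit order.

cache store node hub edge proxy front relay core mesh ledger auth agent

Visit cache
cache → store
store → node
node → hub
hub → edge
edge → proxy
edge → front
front → relay
front → core
core → mesh
mesh → ledger
core → auth
cache → agent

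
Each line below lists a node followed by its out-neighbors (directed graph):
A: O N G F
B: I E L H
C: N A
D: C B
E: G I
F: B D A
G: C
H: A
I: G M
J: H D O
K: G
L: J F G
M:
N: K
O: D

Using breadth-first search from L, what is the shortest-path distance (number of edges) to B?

2

Level 0: L
Level 1: F, G, J
Level 2: A, B, C, D, H, O
Level 3: E, I, N
Level 4: K, M
B first appears at level 2.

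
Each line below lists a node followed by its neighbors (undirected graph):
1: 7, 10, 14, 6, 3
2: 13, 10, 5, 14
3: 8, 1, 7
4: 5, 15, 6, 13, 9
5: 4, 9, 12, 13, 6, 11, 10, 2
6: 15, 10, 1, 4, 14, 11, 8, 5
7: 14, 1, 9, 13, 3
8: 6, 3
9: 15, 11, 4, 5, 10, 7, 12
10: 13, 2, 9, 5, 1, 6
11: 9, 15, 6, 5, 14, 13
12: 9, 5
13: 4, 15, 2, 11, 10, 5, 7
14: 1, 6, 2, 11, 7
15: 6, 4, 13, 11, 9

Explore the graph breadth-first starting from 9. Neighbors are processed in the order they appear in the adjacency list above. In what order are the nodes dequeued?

Visit 9; enqueue 15, 11, 4, 5, 10, 7, 12 → queue [15, 11, 4, 5, 10, 7, 12]
Visit 15; enqueue 6, 13 → queue [11, 4, 5, 10, 7, 12, 6, 13]
Visit 11; enqueue 14 → queue [4, 5, 10, 7, 12, 6, 13, 14]
Visit 4 → queue [5, 10, 7, 12, 6, 13, 14]
Visit 5; enqueue 2 → queue [10, 7, 12, 6, 13, 14, 2]
Visit 10; enqueue 1 → queue [7, 12, 6, 13, 14, 2, 1]
Visit 7; enqueue 3 → queue [12, 6, 13, 14, 2, 1, 3]
Visit 12 → queue [6, 13, 14, 2, 1, 3]
Visit 6; enqueue 8 → queue [13, 14, 2, 1, 3, 8]
Visit 13 → queue [14, 2, 1, 3, 8]
Visit 14 → queue [2, 1, 3, 8]
Visit 2 → queue [1, 3, 8]
Visit 1 → queue [3, 8]
Visit 3 → queue [8]
Visit 8 → queue []

9 15 11 4 5 10 7 12 6 13 14 2 1 3 8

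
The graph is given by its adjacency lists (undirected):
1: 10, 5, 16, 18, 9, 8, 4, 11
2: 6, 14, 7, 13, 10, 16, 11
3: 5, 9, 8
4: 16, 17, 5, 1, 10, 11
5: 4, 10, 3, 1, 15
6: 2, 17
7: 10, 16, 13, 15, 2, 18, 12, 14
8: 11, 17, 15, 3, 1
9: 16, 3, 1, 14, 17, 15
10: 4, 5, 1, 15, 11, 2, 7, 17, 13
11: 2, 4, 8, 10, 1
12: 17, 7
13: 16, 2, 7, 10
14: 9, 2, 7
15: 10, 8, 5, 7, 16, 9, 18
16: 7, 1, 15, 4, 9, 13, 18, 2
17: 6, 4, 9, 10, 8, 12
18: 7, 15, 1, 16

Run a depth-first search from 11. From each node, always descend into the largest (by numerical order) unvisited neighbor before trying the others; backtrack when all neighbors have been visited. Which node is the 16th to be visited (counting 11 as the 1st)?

1

Visit 11
11 → 10
10 → 17
17 → 12
12 → 7
7 → 18
18 → 16
16 → 15
15 → 9
9 → 14
14 → 2
2 → 13
2 → 6
9 → 3
3 → 8
8 → 1
1 → 5
5 → 4

Visit order: 11, 10, 17, 12, 7, 18, 16, 15, 9, 14, 2, 13, 6, 3, 8, 1, 5, 4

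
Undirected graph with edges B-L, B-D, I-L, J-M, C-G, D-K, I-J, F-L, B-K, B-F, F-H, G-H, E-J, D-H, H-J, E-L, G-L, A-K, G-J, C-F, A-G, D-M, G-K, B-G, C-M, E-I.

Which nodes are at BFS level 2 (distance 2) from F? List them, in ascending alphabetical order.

Level 0: F
Level 1: B, C, H, L
Level 2: D, E, G, I, J, K, M
Level 3: A

D, E, G, I, J, K, M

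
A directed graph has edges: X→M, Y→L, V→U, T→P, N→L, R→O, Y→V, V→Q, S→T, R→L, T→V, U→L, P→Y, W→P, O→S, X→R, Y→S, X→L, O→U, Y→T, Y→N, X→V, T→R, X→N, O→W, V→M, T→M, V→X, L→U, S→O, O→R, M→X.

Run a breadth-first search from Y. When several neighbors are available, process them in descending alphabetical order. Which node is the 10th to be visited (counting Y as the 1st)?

Visit Y; enqueue V, T, S, N, L → queue [V, T, S, N, L]
Visit V; enqueue X, U, Q, M → queue [T, S, N, L, X, U, Q, M]
Visit T; enqueue R, P → queue [S, N, L, X, U, Q, M, R, P]
Visit S; enqueue O → queue [N, L, X, U, Q, M, R, P, O]
Visit N → queue [L, X, U, Q, M, R, P, O]
Visit L → queue [X, U, Q, M, R, P, O]
Visit X → queue [U, Q, M, R, P, O]
Visit U → queue [Q, M, R, P, O]
Visit Q → queue [M, R, P, O]
Visit M → queue [R, P, O]
Visit R → queue [P, O]
Visit P → queue [O]
Visit O; enqueue W → queue [W]
Visit W → queue []

Visit order: Y, V, T, S, N, L, X, U, Q, M, R, P, O, W

M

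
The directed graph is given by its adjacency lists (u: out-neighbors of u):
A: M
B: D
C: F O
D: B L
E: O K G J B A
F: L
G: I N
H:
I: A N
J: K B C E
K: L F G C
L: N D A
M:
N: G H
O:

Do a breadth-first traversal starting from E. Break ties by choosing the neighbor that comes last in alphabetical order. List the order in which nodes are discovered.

E -> O -> K -> J -> G -> B -> A -> L -> F -> C -> N -> I -> D -> M -> H

Visit E; enqueue O, K, J, G, B, A → queue [O, K, J, G, B, A]
Visit O → queue [K, J, G, B, A]
Visit K; enqueue L, F, C → queue [J, G, B, A, L, F, C]
Visit J → queue [G, B, A, L, F, C]
Visit G; enqueue N, I → queue [B, A, L, F, C, N, I]
Visit B; enqueue D → queue [A, L, F, C, N, I, D]
Visit A; enqueue M → queue [L, F, C, N, I, D, M]
Visit L → queue [F, C, N, I, D, M]
Visit F → queue [C, N, I, D, M]
Visit C → queue [N, I, D, M]
Visit N; enqueue H → queue [I, D, M, H]
Visit I → queue [D, M, H]
Visit D → queue [M, H]
Visit M → queue [H]
Visit H → queue []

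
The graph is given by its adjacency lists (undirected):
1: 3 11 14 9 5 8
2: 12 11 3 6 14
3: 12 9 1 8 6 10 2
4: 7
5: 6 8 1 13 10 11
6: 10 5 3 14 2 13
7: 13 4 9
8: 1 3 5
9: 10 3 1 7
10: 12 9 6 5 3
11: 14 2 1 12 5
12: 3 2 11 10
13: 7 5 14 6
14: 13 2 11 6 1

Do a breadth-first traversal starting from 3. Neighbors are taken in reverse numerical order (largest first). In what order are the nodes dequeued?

Visit 3; enqueue 12, 10, 9, 8, 6, 2, 1 → queue [12, 10, 9, 8, 6, 2, 1]
Visit 12; enqueue 11 → queue [10, 9, 8, 6, 2, 1, 11]
Visit 10; enqueue 5 → queue [9, 8, 6, 2, 1, 11, 5]
Visit 9; enqueue 7 → queue [8, 6, 2, 1, 11, 5, 7]
Visit 8 → queue [6, 2, 1, 11, 5, 7]
Visit 6; enqueue 14, 13 → queue [2, 1, 11, 5, 7, 14, 13]
Visit 2 → queue [1, 11, 5, 7, 14, 13]
Visit 1 → queue [11, 5, 7, 14, 13]
Visit 11 → queue [5, 7, 14, 13]
Visit 5 → queue [7, 14, 13]
Visit 7; enqueue 4 → queue [14, 13, 4]
Visit 14 → queue [13, 4]
Visit 13 → queue [4]
Visit 4 → queue []

3 → 12 → 10 → 9 → 8 → 6 → 2 → 1 → 11 → 5 → 7 → 14 → 13 → 4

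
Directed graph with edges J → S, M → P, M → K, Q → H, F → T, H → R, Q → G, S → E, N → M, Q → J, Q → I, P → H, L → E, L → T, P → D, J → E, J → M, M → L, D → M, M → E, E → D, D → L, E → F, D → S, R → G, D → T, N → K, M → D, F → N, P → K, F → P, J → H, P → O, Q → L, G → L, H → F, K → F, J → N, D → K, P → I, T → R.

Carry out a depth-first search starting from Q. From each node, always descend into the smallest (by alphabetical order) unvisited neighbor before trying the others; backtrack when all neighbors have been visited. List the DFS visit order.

Q → G → L → E → D → K → F → N → M → P → H → R → I → O → T → S → J

Visit Q
Q → G
G → L
L → E
E → D
D → K
K → F
F → N
N → M
M → P
P → H
H → R
P → I
P → O
F → T
D → S
Q → J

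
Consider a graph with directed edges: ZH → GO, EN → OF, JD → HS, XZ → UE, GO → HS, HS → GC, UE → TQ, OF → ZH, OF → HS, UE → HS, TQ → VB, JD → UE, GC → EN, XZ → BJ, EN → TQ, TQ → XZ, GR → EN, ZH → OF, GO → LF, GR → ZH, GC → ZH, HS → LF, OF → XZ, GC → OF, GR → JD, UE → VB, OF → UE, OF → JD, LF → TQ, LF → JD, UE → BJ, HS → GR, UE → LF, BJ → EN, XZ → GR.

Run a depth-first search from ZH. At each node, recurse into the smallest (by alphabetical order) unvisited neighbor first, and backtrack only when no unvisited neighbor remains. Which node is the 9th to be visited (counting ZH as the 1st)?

Visit ZH
ZH → GO
GO → HS
HS → GC
GC → EN
EN → OF
OF → JD
JD → UE
UE → BJ
UE → LF
LF → TQ
TQ → VB
TQ → XZ
XZ → GR

Visit order: ZH, GO, HS, GC, EN, OF, JD, UE, BJ, LF, TQ, VB, XZ, GR

BJ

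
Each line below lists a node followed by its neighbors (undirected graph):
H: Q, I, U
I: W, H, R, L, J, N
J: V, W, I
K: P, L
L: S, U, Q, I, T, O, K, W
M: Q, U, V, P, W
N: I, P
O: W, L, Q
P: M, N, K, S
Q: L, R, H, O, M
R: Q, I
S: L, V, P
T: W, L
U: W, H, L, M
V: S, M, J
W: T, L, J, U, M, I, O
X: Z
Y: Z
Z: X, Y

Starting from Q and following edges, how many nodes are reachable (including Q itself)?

BFS from Q visits: Q, L, R, H, O, M, S, U, I, T, K, W, V, P, J, N
Reachable nodes: 16 of 19 total.

16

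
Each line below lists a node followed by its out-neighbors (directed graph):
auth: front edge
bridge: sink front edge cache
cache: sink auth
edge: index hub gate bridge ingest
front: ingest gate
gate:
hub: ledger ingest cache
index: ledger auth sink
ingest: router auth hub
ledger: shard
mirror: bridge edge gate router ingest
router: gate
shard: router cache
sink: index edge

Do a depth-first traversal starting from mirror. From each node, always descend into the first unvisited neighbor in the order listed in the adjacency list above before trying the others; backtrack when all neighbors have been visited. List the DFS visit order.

Visit mirror
mirror → bridge
bridge → sink
sink → index
index → ledger
ledger → shard
shard → router
router → gate
shard → cache
cache → auth
auth → front
front → ingest
ingest → hub
auth → edge

mirror → bridge → sink → index → ledger → shard → router → gate → cache → auth → front → ingest → hub → edge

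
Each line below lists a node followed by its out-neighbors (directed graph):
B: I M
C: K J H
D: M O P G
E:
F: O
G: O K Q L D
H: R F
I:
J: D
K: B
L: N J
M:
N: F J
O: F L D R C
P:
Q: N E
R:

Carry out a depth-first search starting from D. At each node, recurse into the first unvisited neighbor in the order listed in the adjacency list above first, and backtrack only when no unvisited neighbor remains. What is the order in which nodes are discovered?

Visit D
D → M
D → O
O → F
O → L
L → N
N → J
O → R
O → C
C → K
K → B
B → I
C → H
D → P
D → G
G → Q
Q → E

D, M, O, F, L, N, J, R, C, K, B, I, H, P, G, Q, E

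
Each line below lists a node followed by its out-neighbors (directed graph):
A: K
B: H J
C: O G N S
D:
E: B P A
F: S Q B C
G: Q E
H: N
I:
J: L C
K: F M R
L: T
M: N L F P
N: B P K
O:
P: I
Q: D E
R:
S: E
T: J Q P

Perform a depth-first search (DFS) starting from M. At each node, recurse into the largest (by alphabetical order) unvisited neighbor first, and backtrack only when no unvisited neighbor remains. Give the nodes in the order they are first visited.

Visit M
M → P
P → I
M → N
N → K
K → R
K → F
F → S
S → E
E → B
B → J
J → L
L → T
T → Q
Q → D
J → C
C → O
C → G
B → H
E → A

M → P → I → N → K → R → F → S → E → B → J → L → T → Q → D → C → O → G → H → A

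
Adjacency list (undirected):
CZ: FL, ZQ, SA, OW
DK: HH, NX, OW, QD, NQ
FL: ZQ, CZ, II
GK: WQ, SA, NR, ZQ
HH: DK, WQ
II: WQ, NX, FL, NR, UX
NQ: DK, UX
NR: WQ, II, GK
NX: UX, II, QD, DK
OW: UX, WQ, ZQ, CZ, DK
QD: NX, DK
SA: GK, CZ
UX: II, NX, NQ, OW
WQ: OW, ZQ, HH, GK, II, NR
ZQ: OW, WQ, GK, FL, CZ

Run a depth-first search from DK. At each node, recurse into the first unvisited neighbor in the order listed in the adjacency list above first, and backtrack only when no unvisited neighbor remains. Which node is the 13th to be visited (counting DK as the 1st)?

CZ

Visit DK
DK → HH
HH → WQ
WQ → OW
OW → UX
UX → II
II → NX
NX → QD
II → FL
FL → ZQ
ZQ → GK
GK → SA
SA → CZ
GK → NR
UX → NQ

Visit order: DK, HH, WQ, OW, UX, II, NX, QD, FL, ZQ, GK, SA, CZ, NR, NQ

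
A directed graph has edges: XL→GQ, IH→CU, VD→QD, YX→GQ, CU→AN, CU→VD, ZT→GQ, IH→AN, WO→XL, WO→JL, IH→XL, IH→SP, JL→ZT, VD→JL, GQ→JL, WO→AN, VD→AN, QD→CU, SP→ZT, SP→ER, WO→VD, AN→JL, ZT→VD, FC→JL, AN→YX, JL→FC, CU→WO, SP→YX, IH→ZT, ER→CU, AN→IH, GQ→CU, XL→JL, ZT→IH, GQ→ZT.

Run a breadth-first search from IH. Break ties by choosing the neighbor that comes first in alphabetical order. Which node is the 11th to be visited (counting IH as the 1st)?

Visit IH; enqueue AN, CU, SP, XL, ZT → queue [AN, CU, SP, XL, ZT]
Visit AN; enqueue JL, YX → queue [CU, SP, XL, ZT, JL, YX]
Visit CU; enqueue VD, WO → queue [SP, XL, ZT, JL, YX, VD, WO]
Visit SP; enqueue ER → queue [XL, ZT, JL, YX, VD, WO, ER]
Visit XL; enqueue GQ → queue [ZT, JL, YX, VD, WO, ER, GQ]
Visit ZT → queue [JL, YX, VD, WO, ER, GQ]
Visit JL; enqueue FC → queue [YX, VD, WO, ER, GQ, FC]
Visit YX → queue [VD, WO, ER, GQ, FC]
Visit VD; enqueue QD → queue [WO, ER, GQ, FC, QD]
Visit WO → queue [ER, GQ, FC, QD]
Visit ER → queue [GQ, FC, QD]
Visit GQ → queue [FC, QD]
Visit FC → queue [QD]
Visit QD → queue []

Visit order: IH, AN, CU, SP, XL, ZT, JL, YX, VD, WO, ER, GQ, FC, QD

ER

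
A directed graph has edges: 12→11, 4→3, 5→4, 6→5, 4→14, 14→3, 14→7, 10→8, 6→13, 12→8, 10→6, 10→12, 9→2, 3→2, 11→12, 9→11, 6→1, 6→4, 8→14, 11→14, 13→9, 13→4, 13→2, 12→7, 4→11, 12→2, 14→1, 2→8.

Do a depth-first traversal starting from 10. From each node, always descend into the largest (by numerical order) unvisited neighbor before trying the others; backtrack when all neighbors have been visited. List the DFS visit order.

Visit 10
10 → 12
12 → 11
11 → 14
14 → 7
14 → 3
3 → 2
2 → 8
14 → 1
10 → 6
6 → 13
13 → 9
13 → 4
6 → 5

10 → 12 → 11 → 14 → 7 → 3 → 2 → 8 → 1 → 6 → 13 → 9 → 4 → 5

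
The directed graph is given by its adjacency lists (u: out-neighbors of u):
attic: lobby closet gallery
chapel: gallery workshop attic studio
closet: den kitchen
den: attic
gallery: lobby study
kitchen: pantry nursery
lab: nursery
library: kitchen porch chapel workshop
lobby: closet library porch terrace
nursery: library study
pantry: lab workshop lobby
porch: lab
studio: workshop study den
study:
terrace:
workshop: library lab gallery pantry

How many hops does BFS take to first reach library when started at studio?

2

Level 0: studio
Level 1: den, study, workshop
Level 2: attic, gallery, lab, library, pantry
Level 3: chapel, closet, kitchen, lobby, nursery, porch
Level 4: terrace
library first appears at level 2.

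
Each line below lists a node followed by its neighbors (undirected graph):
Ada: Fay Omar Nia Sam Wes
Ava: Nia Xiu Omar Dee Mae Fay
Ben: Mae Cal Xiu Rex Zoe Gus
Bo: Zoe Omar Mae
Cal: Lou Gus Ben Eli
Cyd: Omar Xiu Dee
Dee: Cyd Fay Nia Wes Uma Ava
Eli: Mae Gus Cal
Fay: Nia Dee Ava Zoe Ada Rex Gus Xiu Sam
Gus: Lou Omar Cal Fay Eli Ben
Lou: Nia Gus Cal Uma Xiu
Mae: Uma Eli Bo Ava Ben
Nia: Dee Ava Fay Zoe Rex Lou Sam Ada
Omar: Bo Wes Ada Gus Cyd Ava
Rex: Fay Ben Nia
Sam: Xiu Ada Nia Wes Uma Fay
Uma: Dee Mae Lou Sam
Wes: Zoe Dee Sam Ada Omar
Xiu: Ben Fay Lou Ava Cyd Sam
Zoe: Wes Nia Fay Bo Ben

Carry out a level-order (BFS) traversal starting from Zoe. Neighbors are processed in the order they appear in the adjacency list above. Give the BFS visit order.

Zoe Wes Nia Fay Bo Ben Dee Sam Ada Omar Ava Rex Lou Gus Xiu Mae Cal Cyd Uma Eli

Visit Zoe; enqueue Wes, Nia, Fay, Bo, Ben → queue [Wes, Nia, Fay, Bo, Ben]
Visit Wes; enqueue Dee, Sam, Ada, Omar → queue [Nia, Fay, Bo, Ben, Dee, Sam, Ada, Omar]
Visit Nia; enqueue Ava, Rex, Lou → queue [Fay, Bo, Ben, Dee, Sam, Ada, Omar, Ava, Rex, Lou]
Visit Fay; enqueue Gus, Xiu → queue [Bo, Ben, Dee, Sam, Ada, Omar, Ava, Rex, Lou, Gus, Xiu]
Visit Bo; enqueue Mae → queue [Ben, Dee, Sam, Ada, Omar, Ava, Rex, Lou, Gus, Xiu, Mae]
Visit Ben; enqueue Cal → queue [Dee, Sam, Ada, Omar, Ava, Rex, Lou, Gus, Xiu, Mae, Cal]
Visit Dee; enqueue Cyd, Uma → queue [Sam, Ada, Omar, Ava, Rex, Lou, Gus, Xiu, Mae, Cal, Cyd, Uma]
Visit Sam → queue [Ada, Omar, Ava, Rex, Lou, Gus, Xiu, Mae, Cal, Cyd, Uma]
Visit Ada → queue [Omar, Ava, Rex, Lou, Gus, Xiu, Mae, Cal, Cyd, Uma]
Visit Omar → queue [Ava, Rex, Lou, Gus, Xiu, Mae, Cal, Cyd, Uma]
Visit Ava → queue [Rex, Lou, Gus, Xiu, Mae, Cal, Cyd, Uma]
Visit Rex → queue [Lou, Gus, Xiu, Mae, Cal, Cyd, Uma]
Visit Lou → queue [Gus, Xiu, Mae, Cal, Cyd, Uma]
Visit Gus; enqueue Eli → queue [Xiu, Mae, Cal, Cyd, Uma, Eli]
Visit Xiu → queue [Mae, Cal, Cyd, Uma, Eli]
Visit Mae → queue [Cal, Cyd, Uma, Eli]
Visit Cal → queue [Cyd, Uma, Eli]
Visit Cyd → queue [Uma, Eli]
Visit Uma → queue [Eli]
Visit Eli → queue []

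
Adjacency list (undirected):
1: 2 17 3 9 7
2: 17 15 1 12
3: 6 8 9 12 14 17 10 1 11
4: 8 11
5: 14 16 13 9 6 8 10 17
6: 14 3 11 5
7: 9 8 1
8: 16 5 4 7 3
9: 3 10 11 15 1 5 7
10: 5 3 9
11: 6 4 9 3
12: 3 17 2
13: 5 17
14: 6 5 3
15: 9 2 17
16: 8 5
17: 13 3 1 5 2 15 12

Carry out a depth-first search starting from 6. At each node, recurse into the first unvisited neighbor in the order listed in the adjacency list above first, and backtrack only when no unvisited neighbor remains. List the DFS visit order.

Visit 6
6 → 14
14 → 5
5 → 16
16 → 8
8 → 4
4 → 11
11 → 9
9 → 3
3 → 12
12 → 17
17 → 13
17 → 1
1 → 2
2 → 15
1 → 7
3 → 10

6, 14, 5, 16, 8, 4, 11, 9, 3, 12, 17, 13, 1, 2, 15, 7, 10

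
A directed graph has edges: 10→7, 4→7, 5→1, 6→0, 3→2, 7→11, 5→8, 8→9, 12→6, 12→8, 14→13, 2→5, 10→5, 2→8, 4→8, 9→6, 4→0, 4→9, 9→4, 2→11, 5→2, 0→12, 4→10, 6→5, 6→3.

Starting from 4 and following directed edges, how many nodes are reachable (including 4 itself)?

13

BFS from 4 visits: 4, 10, 9, 8, 7, 0, 5, 6, 11, 12, 2, 1, 3
Reachable nodes: 13 of 15 total.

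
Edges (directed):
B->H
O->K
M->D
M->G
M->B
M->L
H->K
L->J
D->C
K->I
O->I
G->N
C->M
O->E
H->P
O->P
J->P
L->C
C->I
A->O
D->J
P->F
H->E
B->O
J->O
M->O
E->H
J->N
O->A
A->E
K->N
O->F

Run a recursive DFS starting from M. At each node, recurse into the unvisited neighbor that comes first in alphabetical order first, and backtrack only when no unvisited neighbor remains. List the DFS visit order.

Visit M
M → B
B → H
H → E
H → K
K → I
K → N
H → P
P → F
B → O
O → A
M → D
D → C
D → J
M → G
M → L

M, B, H, E, K, I, N, P, F, O, A, D, C, J, G, L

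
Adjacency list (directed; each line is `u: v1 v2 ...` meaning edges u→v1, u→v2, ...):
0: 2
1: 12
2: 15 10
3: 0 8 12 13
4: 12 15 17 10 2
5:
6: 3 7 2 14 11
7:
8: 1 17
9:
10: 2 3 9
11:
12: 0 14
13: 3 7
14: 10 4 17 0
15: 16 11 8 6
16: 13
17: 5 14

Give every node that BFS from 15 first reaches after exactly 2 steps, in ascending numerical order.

Level 0: 15
Level 1: 6, 8, 11, 16
Level 2: 1, 2, 3, 7, 13, 14, 17
Level 3: 0, 4, 5, 10, 12
Level 4: 9

1, 2, 3, 7, 13, 14, 17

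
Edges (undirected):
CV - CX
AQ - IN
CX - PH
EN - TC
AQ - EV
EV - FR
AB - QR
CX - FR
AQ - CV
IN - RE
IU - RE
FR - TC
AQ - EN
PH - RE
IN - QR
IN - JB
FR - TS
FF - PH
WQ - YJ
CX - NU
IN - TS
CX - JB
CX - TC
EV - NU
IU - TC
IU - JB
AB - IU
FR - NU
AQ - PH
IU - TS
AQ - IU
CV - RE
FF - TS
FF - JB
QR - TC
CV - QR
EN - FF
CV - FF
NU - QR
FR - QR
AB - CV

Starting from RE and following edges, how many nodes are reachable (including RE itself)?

BFS from RE visits: RE, PH, IU, IN, CV, FF, CX, AQ, TS, TC, JB, AB, QR, EN, NU, FR, EV
Reachable nodes: 17 of 19 total.

17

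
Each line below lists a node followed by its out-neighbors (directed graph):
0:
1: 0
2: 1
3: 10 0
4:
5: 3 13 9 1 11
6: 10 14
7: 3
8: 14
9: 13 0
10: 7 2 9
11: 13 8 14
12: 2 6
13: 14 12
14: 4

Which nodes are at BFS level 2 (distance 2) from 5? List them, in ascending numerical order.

0, 8, 10, 12, 14

Level 0: 5
Level 1: 1, 3, 9, 11, 13
Level 2: 0, 8, 10, 12, 14
Level 3: 2, 4, 6, 7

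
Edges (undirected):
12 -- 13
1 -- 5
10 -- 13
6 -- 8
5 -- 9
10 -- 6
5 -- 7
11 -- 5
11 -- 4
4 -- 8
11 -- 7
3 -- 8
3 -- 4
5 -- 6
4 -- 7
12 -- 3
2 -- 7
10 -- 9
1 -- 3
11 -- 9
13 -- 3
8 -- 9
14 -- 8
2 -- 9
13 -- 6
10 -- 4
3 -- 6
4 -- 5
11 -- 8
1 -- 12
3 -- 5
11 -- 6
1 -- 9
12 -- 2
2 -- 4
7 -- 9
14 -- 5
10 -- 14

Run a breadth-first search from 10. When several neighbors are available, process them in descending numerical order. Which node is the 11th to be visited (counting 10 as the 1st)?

11

Visit 10; enqueue 14, 13, 9, 6, 4 → queue [14, 13, 9, 6, 4]
Visit 14; enqueue 8, 5 → queue [13, 9, 6, 4, 8, 5]
Visit 13; enqueue 12, 3 → queue [9, 6, 4, 8, 5, 12, 3]
Visit 9; enqueue 11, 7, 2, 1 → queue [6, 4, 8, 5, 12, 3, 11, 7, 2, 1]
Visit 6 → queue [4, 8, 5, 12, 3, 11, 7, 2, 1]
Visit 4 → queue [8, 5, 12, 3, 11, 7, 2, 1]
Visit 8 → queue [5, 12, 3, 11, 7, 2, 1]
Visit 5 → queue [12, 3, 11, 7, 2, 1]
Visit 12 → queue [3, 11, 7, 2, 1]
Visit 3 → queue [11, 7, 2, 1]
Visit 11 → queue [7, 2, 1]
Visit 7 → queue [2, 1]
Visit 2 → queue [1]
Visit 1 → queue []

Visit order: 10, 14, 13, 9, 6, 4, 8, 5, 12, 3, 11, 7, 2, 1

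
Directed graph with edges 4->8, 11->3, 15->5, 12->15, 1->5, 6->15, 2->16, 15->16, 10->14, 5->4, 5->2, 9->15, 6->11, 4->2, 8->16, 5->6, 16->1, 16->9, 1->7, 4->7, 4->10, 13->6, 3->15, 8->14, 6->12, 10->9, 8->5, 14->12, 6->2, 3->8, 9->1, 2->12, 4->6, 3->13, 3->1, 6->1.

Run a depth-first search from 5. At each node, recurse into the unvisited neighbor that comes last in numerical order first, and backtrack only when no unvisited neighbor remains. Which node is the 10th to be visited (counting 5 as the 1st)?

3

Visit 5
5 → 6
6 → 15
15 → 16
16 → 9
9 → 1
1 → 7
6 → 12
6 → 11
11 → 3
3 → 13
3 → 8
8 → 14
6 → 2
5 → 4
4 → 10

Visit order: 5, 6, 15, 16, 9, 1, 7, 12, 11, 3, 13, 8, 14, 2, 4, 10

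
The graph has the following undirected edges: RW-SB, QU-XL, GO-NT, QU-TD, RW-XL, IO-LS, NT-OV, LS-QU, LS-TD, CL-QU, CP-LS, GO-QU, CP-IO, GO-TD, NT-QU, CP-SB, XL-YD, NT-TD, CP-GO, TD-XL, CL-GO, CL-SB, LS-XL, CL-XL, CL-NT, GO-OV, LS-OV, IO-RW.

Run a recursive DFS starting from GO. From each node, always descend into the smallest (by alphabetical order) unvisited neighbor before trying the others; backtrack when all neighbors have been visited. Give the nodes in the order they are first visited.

GO, CL, NT, OV, LS, CP, IO, RW, SB, XL, QU, TD, YD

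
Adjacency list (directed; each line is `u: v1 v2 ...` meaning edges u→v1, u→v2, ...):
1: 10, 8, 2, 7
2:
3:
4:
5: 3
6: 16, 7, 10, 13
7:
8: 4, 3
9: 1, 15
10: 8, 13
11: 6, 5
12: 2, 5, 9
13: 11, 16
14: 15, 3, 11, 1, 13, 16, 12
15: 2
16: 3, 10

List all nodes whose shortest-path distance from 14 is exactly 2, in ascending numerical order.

Level 0: 14
Level 1: 1, 3, 11, 12, 13, 15, 16
Level 2: 2, 5, 6, 7, 8, 9, 10
Level 3: 4

2, 5, 6, 7, 8, 9, 10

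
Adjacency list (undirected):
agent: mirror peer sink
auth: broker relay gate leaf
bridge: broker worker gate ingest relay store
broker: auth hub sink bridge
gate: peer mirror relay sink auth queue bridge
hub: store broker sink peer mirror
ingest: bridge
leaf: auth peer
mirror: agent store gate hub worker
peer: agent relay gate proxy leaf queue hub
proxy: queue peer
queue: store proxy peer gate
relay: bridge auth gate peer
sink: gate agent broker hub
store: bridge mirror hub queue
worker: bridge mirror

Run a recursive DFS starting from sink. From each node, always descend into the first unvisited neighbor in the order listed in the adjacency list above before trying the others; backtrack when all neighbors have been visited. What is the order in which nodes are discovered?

sink gate peer agent mirror store bridge broker auth relay leaf hub worker ingest queue proxy

Visit sink
sink → gate
gate → peer
peer → agent
agent → mirror
mirror → store
store → bridge
bridge → broker
broker → auth
auth → relay
auth → leaf
broker → hub
bridge → worker
bridge → ingest
store → queue
queue → proxy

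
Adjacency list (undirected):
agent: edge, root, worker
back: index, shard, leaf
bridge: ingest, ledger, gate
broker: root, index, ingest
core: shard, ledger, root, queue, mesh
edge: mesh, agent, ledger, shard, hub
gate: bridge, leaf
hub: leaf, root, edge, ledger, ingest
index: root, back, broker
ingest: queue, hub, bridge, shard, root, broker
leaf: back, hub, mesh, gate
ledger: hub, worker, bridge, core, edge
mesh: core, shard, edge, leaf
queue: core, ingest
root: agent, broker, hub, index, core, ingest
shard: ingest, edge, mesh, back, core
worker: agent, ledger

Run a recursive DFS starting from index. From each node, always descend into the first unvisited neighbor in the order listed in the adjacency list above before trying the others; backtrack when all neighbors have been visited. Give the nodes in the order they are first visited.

Visit index
index → root
root → agent
agent → edge
edge → mesh
mesh → core
core → shard
shard → ingest
ingest → queue
ingest → hub
hub → leaf
leaf → back
leaf → gate
gate → bridge
bridge → ledger
ledger → worker
ingest → broker

index, root, agent, edge, mesh, core, shard, ingest, queue, hub, leaf, back, gate, bridge, ledger, worker, broker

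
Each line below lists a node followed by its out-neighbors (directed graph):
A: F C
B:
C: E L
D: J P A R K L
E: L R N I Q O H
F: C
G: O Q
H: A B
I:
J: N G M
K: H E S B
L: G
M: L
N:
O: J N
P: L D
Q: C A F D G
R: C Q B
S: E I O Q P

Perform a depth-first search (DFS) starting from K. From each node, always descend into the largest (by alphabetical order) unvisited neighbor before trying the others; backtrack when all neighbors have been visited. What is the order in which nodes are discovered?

K S Q G O N J M L F C E R B I H A D P

Visit K
K → S
S → Q
Q → G
G → O
O → N
O → J
J → M
M → L
Q → F
F → C
C → E
E → R
R → B
E → I
E → H
H → A
Q → D
D → P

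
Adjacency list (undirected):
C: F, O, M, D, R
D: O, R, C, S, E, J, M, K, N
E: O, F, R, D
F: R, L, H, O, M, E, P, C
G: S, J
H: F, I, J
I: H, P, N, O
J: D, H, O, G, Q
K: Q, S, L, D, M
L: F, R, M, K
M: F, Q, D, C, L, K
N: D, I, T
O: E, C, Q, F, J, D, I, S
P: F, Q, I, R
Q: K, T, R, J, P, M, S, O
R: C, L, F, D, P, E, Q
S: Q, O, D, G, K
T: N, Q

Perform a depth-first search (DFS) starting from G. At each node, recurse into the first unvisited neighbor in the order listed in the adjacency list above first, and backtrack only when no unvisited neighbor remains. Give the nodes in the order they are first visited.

G, S, Q, K, L, F, R, C, O, E, D, J, H, I, P, N, T, M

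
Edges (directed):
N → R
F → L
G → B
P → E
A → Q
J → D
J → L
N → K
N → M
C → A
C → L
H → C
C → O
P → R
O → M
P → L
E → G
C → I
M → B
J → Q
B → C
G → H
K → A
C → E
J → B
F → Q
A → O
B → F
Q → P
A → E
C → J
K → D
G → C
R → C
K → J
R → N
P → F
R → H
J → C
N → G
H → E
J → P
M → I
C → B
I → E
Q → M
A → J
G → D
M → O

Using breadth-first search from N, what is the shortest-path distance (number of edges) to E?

3

Level 0: N
Level 1: G, K, M, R
Level 2: A, B, C, D, H, I, J, O
Level 3: E, F, L, P, Q
E first appears at level 3.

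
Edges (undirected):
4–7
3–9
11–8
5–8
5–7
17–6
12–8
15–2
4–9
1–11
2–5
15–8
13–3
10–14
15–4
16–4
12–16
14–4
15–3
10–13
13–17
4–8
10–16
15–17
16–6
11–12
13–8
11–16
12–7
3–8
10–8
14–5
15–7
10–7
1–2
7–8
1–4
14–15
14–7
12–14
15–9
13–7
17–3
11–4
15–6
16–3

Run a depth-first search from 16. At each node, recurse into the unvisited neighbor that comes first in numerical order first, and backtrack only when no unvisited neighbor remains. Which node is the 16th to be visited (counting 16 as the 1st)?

12

Visit 16
16 → 3
3 → 8
8 → 4
4 → 1
1 → 2
2 → 5
5 → 7
7 → 10
10 → 13
13 → 17
17 → 6
6 → 15
15 → 9
15 → 14
14 → 12
12 → 11

Visit order: 16, 3, 8, 4, 1, 2, 5, 7, 10, 13, 17, 6, 15, 9, 14, 12, 11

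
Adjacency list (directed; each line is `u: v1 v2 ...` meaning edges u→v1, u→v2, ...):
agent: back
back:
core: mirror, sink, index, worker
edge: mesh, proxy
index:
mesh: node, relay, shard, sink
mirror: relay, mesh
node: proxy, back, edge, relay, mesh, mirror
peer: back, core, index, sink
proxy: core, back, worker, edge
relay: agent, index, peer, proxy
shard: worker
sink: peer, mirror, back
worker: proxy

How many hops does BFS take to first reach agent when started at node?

Level 0: node
Level 1: back, edge, mesh, mirror, proxy, relay
Level 2: agent, core, index, peer, shard, sink, worker
agent first appears at level 2.

2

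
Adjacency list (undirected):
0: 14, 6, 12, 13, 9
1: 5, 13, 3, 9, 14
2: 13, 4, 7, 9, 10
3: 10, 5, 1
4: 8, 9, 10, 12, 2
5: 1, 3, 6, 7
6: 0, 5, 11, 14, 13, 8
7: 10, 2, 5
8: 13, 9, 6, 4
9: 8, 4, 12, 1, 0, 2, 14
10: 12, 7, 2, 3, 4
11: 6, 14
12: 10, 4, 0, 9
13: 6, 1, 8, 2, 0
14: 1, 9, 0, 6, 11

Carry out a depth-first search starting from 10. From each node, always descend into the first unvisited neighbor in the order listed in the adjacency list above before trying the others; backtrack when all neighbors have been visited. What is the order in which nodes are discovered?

10 → 12 → 4 → 8 → 13 → 6 → 0 → 14 → 1 → 5 → 3 → 7 → 2 → 9 → 11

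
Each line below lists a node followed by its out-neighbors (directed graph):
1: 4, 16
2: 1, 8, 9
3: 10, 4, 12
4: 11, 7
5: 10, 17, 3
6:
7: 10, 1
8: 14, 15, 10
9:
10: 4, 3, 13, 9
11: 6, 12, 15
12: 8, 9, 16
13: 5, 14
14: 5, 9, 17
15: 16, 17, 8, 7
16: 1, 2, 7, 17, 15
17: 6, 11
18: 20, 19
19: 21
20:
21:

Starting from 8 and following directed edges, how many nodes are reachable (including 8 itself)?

BFS from 8 visits: 8, 10, 14, 15, 3, 4, 9, 13, 5, 17, 7, 16, 12, 11, 6, 1, 2
Reachable nodes: 17 of 21 total.

17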